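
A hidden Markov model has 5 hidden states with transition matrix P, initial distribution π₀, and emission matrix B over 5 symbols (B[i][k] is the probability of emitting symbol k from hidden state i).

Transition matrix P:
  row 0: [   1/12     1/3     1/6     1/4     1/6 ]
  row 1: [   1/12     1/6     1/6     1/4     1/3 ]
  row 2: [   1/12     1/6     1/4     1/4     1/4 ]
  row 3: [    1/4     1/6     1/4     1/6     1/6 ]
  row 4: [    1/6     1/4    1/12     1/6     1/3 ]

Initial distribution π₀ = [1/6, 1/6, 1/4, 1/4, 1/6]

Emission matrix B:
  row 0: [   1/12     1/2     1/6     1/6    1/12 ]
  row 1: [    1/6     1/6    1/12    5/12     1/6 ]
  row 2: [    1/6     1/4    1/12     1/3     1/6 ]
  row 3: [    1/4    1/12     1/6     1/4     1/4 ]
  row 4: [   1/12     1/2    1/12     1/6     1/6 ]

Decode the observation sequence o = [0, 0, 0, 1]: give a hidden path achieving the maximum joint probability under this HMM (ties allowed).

path = [3, 2, 3, 0]

t=0: δ = [1.389e-02, 2.778e-02, 4.167e-02, 6.250e-02, 1.389e-02]  (obs o_0=0)
t=1: δ = [1.302e-03, 1.736e-03, 2.604e-03, 2.604e-03, 8.681e-04]  ψ = [3, 3, 3, 2, 2]  (obs o_1=0)
t=2: δ = [5.425e-05, 7.234e-05, 1.085e-04, 1.628e-04, 5.425e-05]  ψ = [3, 0, 2, 2, 2]  (obs o_2=0)
t=3: δ = [2.035e-05, 4.521e-06, 1.017e-05, 2.261e-06, 1.356e-05]  ψ = [3, 3, 3, 2, 2]  (obs o_3=1)
backtrack: best end state = 0; path = [3, 2, 3, 0]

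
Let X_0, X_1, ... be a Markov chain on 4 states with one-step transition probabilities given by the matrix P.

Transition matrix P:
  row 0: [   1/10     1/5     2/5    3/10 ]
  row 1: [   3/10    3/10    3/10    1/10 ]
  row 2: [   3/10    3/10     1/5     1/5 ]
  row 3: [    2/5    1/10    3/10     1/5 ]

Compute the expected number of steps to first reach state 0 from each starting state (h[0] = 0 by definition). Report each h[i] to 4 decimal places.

First-step conditioning: h[0] = 0; for i ≠ 0, h[i] = 1 + Σ_k P[i][k]·h[k].
  h[1] = 1 + 3/10·h[1] + 3/10·h[2] + 1/10·h[3]
  h[2] = 1 + 3/10·h[1] + 1/5·h[2] + 1/5·h[3]
  h[3] = 1 + 1/10·h[1] + 3/10·h[2] + 1/5·h[3]
Solving the 3×3 linear system over states ≠ 0 gives exactly h = [0, 990/311, 980/311, 880/311] (h[0] = 0 is the target).

h = [0.0000, 3.1833, 3.1511, 2.8296]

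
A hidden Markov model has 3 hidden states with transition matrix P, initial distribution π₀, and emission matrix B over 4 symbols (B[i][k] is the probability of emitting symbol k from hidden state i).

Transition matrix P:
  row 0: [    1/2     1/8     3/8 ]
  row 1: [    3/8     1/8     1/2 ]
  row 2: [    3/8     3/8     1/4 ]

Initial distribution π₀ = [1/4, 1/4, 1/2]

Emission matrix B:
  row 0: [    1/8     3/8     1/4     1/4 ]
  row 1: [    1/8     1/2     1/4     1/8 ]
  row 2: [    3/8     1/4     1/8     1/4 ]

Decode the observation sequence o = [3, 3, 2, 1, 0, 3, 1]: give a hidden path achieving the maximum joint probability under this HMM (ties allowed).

path = [2, 0, 0, 0, 2, 0, 0]

t=0: δ = [6.250e-02, 3.125e-02, 1.250e-01]  (obs o_0=3)
t=1: δ = [1.172e-02, 5.859e-03, 7.812e-03]  ψ = [2, 2, 2]  (obs o_1=3)
t=2: δ = [1.465e-03, 7.324e-04, 5.493e-04]  ψ = [0, 2, 0]  (obs o_2=2)
t=3: δ = [2.747e-04, 1.030e-04, 1.373e-04]  ψ = [0, 2, 0]  (obs o_3=1)
t=4: δ = [1.717e-05, 6.437e-06, 3.862e-05]  ψ = [0, 2, 0]  (obs o_4=0)
t=5: δ = [3.621e-06, 1.810e-06, 2.414e-06]  ψ = [2, 2, 2]  (obs o_5=3)
t=6: δ = [6.789e-07, 4.526e-07, 3.395e-07]  ψ = [0, 2, 0]  (obs o_6=1)
backtrack: best end state = 0; path = [2, 0, 0, 0, 2, 0, 0]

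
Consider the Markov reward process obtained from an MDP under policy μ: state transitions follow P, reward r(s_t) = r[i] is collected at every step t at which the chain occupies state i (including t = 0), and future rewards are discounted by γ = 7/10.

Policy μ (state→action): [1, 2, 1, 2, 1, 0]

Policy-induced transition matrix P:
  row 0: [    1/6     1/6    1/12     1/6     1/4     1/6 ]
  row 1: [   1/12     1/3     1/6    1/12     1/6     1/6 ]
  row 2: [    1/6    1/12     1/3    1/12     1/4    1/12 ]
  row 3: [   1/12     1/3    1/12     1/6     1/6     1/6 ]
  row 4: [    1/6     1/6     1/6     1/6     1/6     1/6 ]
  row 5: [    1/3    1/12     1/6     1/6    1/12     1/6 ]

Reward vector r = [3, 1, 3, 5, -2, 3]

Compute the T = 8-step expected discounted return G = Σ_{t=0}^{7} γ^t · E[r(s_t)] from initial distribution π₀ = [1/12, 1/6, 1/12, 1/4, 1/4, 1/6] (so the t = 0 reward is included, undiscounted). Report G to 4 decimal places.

G = 6.1800

t=0: π = [0.0833, 0.1667, 0.0833, 0.2500, 0.2500, 0.1667], E[r] = 1.9167, γ^t·E[r] = 1.916667, running G = 1.916667
t=1: π = [0.1597, 0.2153, 0.1528, 0.1458, 0.1667, 0.1597], E[r] = 2.0278, γ^t·E[r] = 1.419444, running G = 3.336111
t=2: π = [0.1632, 0.2008, 0.1667, 0.1360, 0.1794, 0.1539], E[r] = 1.9734, γ^t·E[r] = 0.966956, running G = 4.303067
t=3: π = [0.1643, 0.1961, 0.1695, 0.1360, 0.1813, 0.1528], E[r] = 1.9733, γ^t·E[r] = 0.676836, running G = 4.979903
t=4: π = [0.1645, 0.1952, 0.1699, 0.1362, 0.1817, 0.1525], E[r] = 1.9733, γ^t·E[r] = 0.473796, running G = 5.453699
t=5: π = [0.1645, 0.1950, 0.1699, 0.1362, 0.1818, 0.1525], E[r] = 1.9734, γ^t·E[r] = 0.331662, running G = 5.785361
t=6: π = [0.1645, 0.1950, 0.1699, 0.1363, 0.1818, 0.1525], E[r] = 1.9734, γ^t·E[r] = 0.232165, running G = 6.017526
t=7: π = [0.1645, 0.1950, 0.1699, 0.1363, 0.1818, 0.1525], E[r] = 1.9734, γ^t·E[r] = 0.162516, running G = 6.180041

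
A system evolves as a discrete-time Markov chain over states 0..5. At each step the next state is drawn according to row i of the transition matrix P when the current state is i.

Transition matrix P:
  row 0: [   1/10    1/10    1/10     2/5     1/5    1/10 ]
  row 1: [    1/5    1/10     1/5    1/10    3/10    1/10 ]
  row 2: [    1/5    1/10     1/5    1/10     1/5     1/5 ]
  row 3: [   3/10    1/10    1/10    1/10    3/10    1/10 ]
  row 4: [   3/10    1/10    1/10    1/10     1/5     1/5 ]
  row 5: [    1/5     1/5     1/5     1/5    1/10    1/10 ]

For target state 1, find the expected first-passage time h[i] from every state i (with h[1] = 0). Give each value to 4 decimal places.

h = [8.8233, 0.0000, 8.7275, 8.8167, 8.7371, 7.9413]

First-step conditioning: h[1] = 0; for i ≠ 1, h[i] = 1 + Σ_k P[i][k]·h[k].
  h[0] = 1 + 1/10·h[0] + 1/10·h[2] + 2/5·h[3] + 1/5·h[4] + 1/10·h[5]
  h[2] = 1 + 1/5·h[0] + 1/5·h[2] + 1/10·h[3] + 1/5·h[4] + 1/5·h[5]
  h[3] = 1 + 3/10·h[0] + 1/10·h[2] + 1/10·h[3] + 3/10·h[4] + 1/10·h[5]
  h[4] = 1 + 3/10·h[0] + 1/10·h[2] + 1/10·h[3] + 1/5·h[4] + 1/5·h[5]
  h[5] = 1 + 1/5·h[0] + 1/5·h[2] + 1/5·h[3] + 1/10·h[4] + 1/10·h[5]
Solving the 5×5 linear system over states ≠ 1 gives exactly h = [59875/6786, 0, 59225/6786, 29915/3393, 29645/3393, 26945/3393] (h[1] = 0 is the target).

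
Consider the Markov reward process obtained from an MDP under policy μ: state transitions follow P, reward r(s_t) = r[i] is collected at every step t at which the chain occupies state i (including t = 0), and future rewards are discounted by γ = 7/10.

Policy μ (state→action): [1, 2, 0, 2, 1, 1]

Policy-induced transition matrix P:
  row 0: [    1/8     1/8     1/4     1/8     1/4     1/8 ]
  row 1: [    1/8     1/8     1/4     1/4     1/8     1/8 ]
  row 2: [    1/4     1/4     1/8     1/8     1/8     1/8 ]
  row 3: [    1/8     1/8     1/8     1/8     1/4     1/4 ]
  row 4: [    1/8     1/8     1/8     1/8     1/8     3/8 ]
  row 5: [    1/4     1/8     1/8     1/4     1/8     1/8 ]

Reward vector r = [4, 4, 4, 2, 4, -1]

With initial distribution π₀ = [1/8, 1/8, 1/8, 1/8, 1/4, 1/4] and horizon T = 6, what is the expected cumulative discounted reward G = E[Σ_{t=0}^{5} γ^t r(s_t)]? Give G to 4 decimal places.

t=0: π = [0.1250, 0.1250, 0.1250, 0.1250, 0.2500, 0.2500], E[r] = 2.5000, γ^t·E[r] = 2.500000, running G = 2.500000
t=1: π = [0.1719, 0.1406, 0.1563, 0.1719, 0.1563, 0.2031], E[r] = 2.6406, γ^t·E[r] = 1.848438, running G = 4.348438
t=2: π = [0.1699, 0.1445, 0.1641, 0.1680, 0.1680, 0.1855], E[r] = 2.7363, γ^t·E[r] = 1.340801, running G = 5.689238
t=3: π = [0.1687, 0.1455, 0.1643, 0.1663, 0.1672, 0.1880], E[r] = 2.7275, γ^t·E[r] = 0.935546, running G = 6.624784
t=4: π = [0.1690, 0.1455, 0.1643, 0.1667, 0.1669, 0.1876], E[r] = 2.7287, γ^t·E[r] = 0.655153, running G = 7.279937
t=5: π = [0.1690, 0.1455, 0.1643, 0.1666, 0.1670, 0.1876], E[r] = 2.7290, γ^t·E[r] = 0.458655, running G = 7.738592

G = 7.7386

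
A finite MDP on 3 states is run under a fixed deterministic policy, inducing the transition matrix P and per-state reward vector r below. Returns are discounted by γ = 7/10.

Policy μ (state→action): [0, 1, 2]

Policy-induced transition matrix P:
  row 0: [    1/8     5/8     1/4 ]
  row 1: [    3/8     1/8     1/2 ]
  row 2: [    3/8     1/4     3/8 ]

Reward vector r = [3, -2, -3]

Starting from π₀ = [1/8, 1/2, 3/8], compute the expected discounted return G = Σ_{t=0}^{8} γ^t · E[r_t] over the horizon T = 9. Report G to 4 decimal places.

t=0: π = [0.1250, 0.5000, 0.3750], E[r] = -1.7500, γ^t·E[r] = -1.750000, running G = -1.750000
t=1: π = [0.3438, 0.2344, 0.4219], E[r] = -0.7031, γ^t·E[r] = -0.492188, running G = -2.242188
t=2: π = [0.2891, 0.3496, 0.3613], E[r] = -0.9160, γ^t·E[r] = -0.448848, running G = -2.691035
t=3: π = [0.3027, 0.3147, 0.3826], E[r] = -0.8689, γ^t·E[r] = -0.298031, running G = -2.989067
t=4: π = [0.2993, 0.3242, 0.3765], E[r] = -0.8799, γ^t·E[r] = -0.211267, running G = -3.200334
t=5: π = [0.3002, 0.3217, 0.3781], E[r] = -0.8773, γ^t·E[r] = -0.147440, running G = -3.347774
t=6: π = [0.3000, 0.3223, 0.3777], E[r] = -0.8779, γ^t·E[r] = -0.103285, running G = -3.451059
t=7: π = [0.3000, 0.3222, 0.3778], E[r] = -0.8777, γ^t·E[r] = -0.072286, running G = -3.523345
t=8: π = [0.3000, 0.3222, 0.3778], E[r] = -0.8778, γ^t·E[r] = -0.050603, running G = -3.573948

G = -3.5739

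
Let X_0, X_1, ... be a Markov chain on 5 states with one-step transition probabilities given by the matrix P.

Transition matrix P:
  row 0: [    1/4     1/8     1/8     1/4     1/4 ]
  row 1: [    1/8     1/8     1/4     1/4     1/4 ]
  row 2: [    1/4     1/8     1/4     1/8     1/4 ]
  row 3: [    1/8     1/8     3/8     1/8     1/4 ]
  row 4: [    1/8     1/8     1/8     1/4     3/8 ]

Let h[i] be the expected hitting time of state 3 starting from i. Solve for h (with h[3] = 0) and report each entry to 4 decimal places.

h = [4.3495, 4.4272, 4.9709, 0.0000, 4.3495]

First-step conditioning: h[3] = 0; for i ≠ 3, h[i] = 1 + Σ_k P[i][k]·h[k].
  h[0] = 1 + 1/4·h[0] + 1/8·h[1] + 1/8·h[2] + 1/4·h[4]
  h[1] = 1 + 1/8·h[0] + 1/8·h[1] + 1/4·h[2] + 1/4·h[4]
  h[2] = 1 + 1/4·h[0] + 1/8·h[1] + 1/4·h[2] + 1/4·h[4]
  h[4] = 1 + 1/8·h[0] + 1/8·h[1] + 1/8·h[2] + 3/8·h[4]
Solving the 4×4 linear system over states ≠ 3 gives exactly h = [448/103, 456/103, 512/103, 0, 448/103] (h[3] = 0 is the target).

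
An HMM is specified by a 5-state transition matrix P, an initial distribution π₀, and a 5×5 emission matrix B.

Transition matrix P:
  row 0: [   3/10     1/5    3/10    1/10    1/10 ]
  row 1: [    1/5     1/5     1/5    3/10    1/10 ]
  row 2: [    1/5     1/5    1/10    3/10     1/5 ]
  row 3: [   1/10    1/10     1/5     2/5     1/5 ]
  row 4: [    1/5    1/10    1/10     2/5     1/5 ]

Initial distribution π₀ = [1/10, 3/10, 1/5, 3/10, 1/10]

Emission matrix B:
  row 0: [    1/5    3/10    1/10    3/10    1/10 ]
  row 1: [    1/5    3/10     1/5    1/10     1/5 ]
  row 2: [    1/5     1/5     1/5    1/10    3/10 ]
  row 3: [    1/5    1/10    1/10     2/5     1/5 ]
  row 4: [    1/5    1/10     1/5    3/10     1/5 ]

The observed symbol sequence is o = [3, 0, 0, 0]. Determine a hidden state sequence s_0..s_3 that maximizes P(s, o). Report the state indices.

t=0: δ = [3.000e-02, 3.000e-02, 2.000e-02, 1.200e-01, 3.000e-02]  (obs o_0=3)
t=1: δ = [2.400e-03, 2.400e-03, 4.800e-03, 9.600e-03, 4.800e-03]  ψ = [3, 3, 3, 3, 3]  (obs o_1=0)
t=2: δ = [1.920e-04, 1.920e-04, 3.840e-04, 7.680e-04, 3.840e-04]  ψ = [2, 2, 3, 3, 3]  (obs o_2=0)
t=3: δ = [1.536e-05, 1.536e-05, 3.072e-05, 6.144e-05, 3.072e-05]  ψ = [2, 2, 3, 3, 3]  (obs o_3=0)
backtrack: best end state = 3; path = [3, 3, 3, 3]

path = [3, 3, 3, 3]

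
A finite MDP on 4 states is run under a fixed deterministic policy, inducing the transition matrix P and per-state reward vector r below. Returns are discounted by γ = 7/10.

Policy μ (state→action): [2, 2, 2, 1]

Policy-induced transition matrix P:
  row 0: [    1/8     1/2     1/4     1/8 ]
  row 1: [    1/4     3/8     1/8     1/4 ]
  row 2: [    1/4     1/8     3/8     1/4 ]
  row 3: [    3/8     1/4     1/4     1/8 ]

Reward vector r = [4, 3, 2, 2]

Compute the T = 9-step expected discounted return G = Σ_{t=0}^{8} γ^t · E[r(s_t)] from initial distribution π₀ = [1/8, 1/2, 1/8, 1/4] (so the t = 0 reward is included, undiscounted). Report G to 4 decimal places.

G = 8.9659

t=0: π = [0.1250, 0.5000, 0.1250, 0.2500], E[r] = 2.7500, γ^t·E[r] = 2.750000, running G = 2.750000
t=1: π = [0.2656, 0.3281, 0.2031, 0.2031], E[r] = 2.8594, γ^t·E[r] = 2.001563, running G = 4.751563
t=2: π = [0.2422, 0.3320, 0.2344, 0.1914], E[r] = 2.8164, γ^t·E[r] = 1.380039, running G = 6.131602
t=3: π = [0.2437, 0.3228, 0.2378, 0.1958], E[r] = 2.8101, γ^t·E[r] = 0.963850, running G = 7.095452
t=4: π = [0.2440, 0.3215, 0.2394, 0.1951], E[r] = 2.8096, γ^t·E[r] = 0.674578, running G = 7.770029
t=5: π = [0.2439, 0.3213, 0.2397, 0.1951], E[r] = 2.8090, γ^t·E[r] = 0.472115, running G = 8.242144
t=6: π = [0.2439, 0.3212, 0.2398, 0.1951], E[r] = 2.8090, γ^t·E[r] = 0.330473, running G = 8.572617
t=7: π = [0.2439, 0.3211, 0.2398, 0.1951], E[r] = 2.8090, γ^t·E[r] = 0.231329, running G = 8.803946
t=8: π = [0.2439, 0.3211, 0.2398, 0.1951], E[r] = 2.8089, γ^t·E[r] = 0.161930, running G = 8.965876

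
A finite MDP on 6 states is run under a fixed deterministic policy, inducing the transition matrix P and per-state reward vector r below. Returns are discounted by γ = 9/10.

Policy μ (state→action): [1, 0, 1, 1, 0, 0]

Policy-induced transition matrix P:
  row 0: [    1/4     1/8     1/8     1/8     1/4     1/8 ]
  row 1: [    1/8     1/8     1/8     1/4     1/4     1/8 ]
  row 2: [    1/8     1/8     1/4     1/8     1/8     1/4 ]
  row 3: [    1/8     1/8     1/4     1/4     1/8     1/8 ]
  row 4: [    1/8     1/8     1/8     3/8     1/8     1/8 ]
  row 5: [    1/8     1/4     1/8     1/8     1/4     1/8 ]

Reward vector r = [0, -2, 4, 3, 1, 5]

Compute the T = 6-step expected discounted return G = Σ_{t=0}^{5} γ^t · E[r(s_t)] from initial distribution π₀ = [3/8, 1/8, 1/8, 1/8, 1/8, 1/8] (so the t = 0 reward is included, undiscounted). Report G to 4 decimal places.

t=0: π = [0.3750, 0.1250, 0.1250, 0.1250, 0.1250, 0.1250], E[r] = 1.3750, γ^t·E[r] = 1.375000, running G = 1.375000
t=1: π = [0.1719, 0.1406, 0.1563, 0.1875, 0.2031, 0.1406], E[r] = 1.8125, γ^t·E[r] = 1.631250, running G = 3.006250
t=2: π = [0.1465, 0.1426, 0.1680, 0.2168, 0.1816, 0.1445], E[r] = 1.9414, γ^t·E[r] = 1.572539, running G = 4.578789
t=3: π = [0.1433, 0.1431, 0.1731, 0.2153, 0.1792, 0.1460], E[r] = 1.9614, γ^t·E[r] = 1.429879, running G = 6.008668
t=4: π = [0.1429, 0.1432, 0.1736, 0.2146, 0.1790, 0.1466], E[r] = 1.9637, γ^t·E[r] = 1.288413, running G = 7.297082
t=5: π = [0.1429, 0.1433, 0.1735, 0.2145, 0.1791, 0.1467], E[r] = 1.9635, γ^t·E[r] = 1.159407, running G = 8.456489

G = 8.4565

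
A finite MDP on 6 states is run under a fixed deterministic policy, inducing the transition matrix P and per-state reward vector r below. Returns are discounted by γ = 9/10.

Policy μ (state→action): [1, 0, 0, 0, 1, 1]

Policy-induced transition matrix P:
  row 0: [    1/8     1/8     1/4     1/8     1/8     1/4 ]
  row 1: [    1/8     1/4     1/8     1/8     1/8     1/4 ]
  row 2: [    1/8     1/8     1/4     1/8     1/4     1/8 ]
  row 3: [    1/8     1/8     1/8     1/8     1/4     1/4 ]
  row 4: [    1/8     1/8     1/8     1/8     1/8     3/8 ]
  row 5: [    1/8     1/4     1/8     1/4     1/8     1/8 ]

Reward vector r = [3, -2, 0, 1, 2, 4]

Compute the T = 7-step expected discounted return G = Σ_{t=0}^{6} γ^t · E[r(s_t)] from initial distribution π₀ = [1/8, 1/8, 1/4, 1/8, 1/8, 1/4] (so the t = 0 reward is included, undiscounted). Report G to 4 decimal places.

t=0: π = [0.1250, 0.1250, 0.2500, 0.1250, 0.1250, 0.2500], E[r] = 1.5000, γ^t·E[r] = 1.500000, running G = 1.500000
t=1: π = [0.1250, 0.1719, 0.1719, 0.1563, 0.1719, 0.2031], E[r] = 1.3438, γ^t·E[r] = 1.209375, running G = 2.709375
t=2: π = [0.1250, 0.1719, 0.1621, 0.1504, 0.1660, 0.2246], E[r] = 1.4121, γ^t·E[r] = 1.143809, running G = 3.853184
t=3: π = [0.1250, 0.1746, 0.1609, 0.1531, 0.1641, 0.2224], E[r] = 1.3967, γ^t·E[r] = 1.018215, running G = 4.871399
t=4: π = [0.1250, 0.1746, 0.1607, 0.1528, 0.1642, 0.2226], E[r] = 1.3974, γ^t·E[r] = 0.916854, running G = 5.788253
t=5: π = [0.1250, 0.1747, 0.1607, 0.1528, 0.1642, 0.2226], E[r] = 1.3974, γ^t·E[r] = 0.825128, running G = 6.613381
t=6: π = [0.1250, 0.1747, 0.1607, 0.1528, 0.1642, 0.2226], E[r] = 1.3973, γ^t·E[r] = 0.742596, running G = 7.355977

G = 7.3560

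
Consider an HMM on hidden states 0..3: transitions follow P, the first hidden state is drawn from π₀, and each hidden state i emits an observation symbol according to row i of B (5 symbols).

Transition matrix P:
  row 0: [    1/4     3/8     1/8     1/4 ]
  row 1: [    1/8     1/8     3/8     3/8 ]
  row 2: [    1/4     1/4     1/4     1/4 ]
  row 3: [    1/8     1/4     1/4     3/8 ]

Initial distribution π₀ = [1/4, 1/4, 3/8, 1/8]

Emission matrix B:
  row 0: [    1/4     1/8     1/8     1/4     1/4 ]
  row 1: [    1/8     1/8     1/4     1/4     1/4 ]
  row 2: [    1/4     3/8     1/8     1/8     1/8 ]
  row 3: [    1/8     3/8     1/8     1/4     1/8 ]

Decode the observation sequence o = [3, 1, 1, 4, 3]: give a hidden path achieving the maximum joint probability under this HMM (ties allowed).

path = [1, 3, 3, 1, 3]

t=0: δ = [6.250e-02, 6.250e-02, 4.688e-02, 3.125e-02]  (obs o_0=3)
t=1: δ = [1.953e-03, 2.930e-03, 8.789e-03, 8.789e-03]  ψ = [0, 0, 1, 1]  (obs o_1=1)
t=2: δ = [2.747e-04, 2.747e-04, 8.240e-04, 1.236e-03]  ψ = [2, 2, 2, 3]  (obs o_2=1)
t=3: δ = [5.150e-05, 7.725e-05, 3.862e-05, 5.794e-05]  ψ = [2, 3, 3, 3]  (obs o_3=4)
t=4: δ = [3.219e-06, 4.828e-06, 3.621e-06, 7.242e-06]  ψ = [0, 0, 1, 1]  (obs o_4=3)
backtrack: best end state = 3; path = [1, 3, 3, 1, 3]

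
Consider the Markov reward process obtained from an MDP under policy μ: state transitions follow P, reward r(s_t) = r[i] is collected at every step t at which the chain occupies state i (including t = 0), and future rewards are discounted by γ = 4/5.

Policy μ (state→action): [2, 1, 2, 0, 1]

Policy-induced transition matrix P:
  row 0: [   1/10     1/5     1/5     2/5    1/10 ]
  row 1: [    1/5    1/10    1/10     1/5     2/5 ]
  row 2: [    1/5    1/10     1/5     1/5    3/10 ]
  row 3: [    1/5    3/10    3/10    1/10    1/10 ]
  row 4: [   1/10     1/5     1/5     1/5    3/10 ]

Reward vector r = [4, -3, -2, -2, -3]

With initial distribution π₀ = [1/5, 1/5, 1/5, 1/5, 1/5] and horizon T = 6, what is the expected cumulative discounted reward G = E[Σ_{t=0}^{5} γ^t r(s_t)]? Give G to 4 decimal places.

t=0: π = [0.2000, 0.2000, 0.2000, 0.2000, 0.2000], E[r] = -1.2000, γ^t·E[r] = -1.200000, running G = -1.200000
t=1: π = [0.1600, 0.1800, 0.2000, 0.2200, 0.2400], E[r] = -1.4600, γ^t·E[r] = -1.168000, running G = -2.368000
t=2: π = [0.1600, 0.1840, 0.2040, 0.2100, 0.2420], E[r] = -1.4660, γ^t·E[r] = -0.938240, running G = -3.306240
t=3: π = [0.1598, 0.1822, 0.2026, 0.2110, 0.2444], E[r] = -1.4678, γ^t·E[r] = -0.751514, running G = -4.057754
t=4: π = [0.1596, 0.1826, 0.2029, 0.2109, 0.2441], E[r] = -1.4692, γ^t·E[r] = -0.601784, running G = -4.659538
t=5: π = [0.1596, 0.1825, 0.2028, 0.2108, 0.2442], E[r] = -1.4689, γ^t·E[r] = -0.481327, running G = -5.140865

G = -5.1409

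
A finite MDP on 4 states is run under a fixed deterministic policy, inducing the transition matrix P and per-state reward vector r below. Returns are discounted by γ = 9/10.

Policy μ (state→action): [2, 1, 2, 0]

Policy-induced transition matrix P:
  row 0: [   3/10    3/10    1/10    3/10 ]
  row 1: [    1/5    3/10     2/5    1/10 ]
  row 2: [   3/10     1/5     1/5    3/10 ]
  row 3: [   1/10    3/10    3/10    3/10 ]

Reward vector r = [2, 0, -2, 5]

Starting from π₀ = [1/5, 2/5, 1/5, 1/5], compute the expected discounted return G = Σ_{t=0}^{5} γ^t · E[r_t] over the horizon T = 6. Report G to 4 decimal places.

t=0: π = [0.2000, 0.4000, 0.2000, 0.2000], E[r] = 1.0000, γ^t·E[r] = 1.000000, running G = 1.000000
t=1: π = [0.2200, 0.2800, 0.2800, 0.2200], E[r] = 0.9800, γ^t·E[r] = 0.882000, running G = 1.882000
t=2: π = [0.2280, 0.2720, 0.2560, 0.2440], E[r] = 1.1640, γ^t·E[r] = 0.942840, running G = 2.824840
t=3: π = [0.2240, 0.2744, 0.2560, 0.2456], E[r] = 1.1640, γ^t·E[r] = 0.848556, running G = 3.673396
t=4: π = [0.2234, 0.2744, 0.2570, 0.2451], E[r] = 1.1584, γ^t·E[r] = 0.760026, running G = 4.433422
t=5: π = [0.2235, 0.2743, 0.2570, 0.2451], E[r] = 1.1586, γ^t·E[r] = 0.684128, running G = 5.117550

G = 5.1175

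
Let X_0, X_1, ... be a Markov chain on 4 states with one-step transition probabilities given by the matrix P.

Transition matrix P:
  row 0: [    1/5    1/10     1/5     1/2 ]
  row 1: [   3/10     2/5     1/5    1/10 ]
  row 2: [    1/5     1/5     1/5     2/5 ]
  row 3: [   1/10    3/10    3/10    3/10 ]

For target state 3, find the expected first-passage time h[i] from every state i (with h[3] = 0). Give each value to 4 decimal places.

h = [2.4306, 3.8194, 2.8125, 0.0000]

First-step conditioning: h[3] = 0; for i ≠ 3, h[i] = 1 + Σ_k P[i][k]·h[k].
  h[0] = 1 + 1/5·h[0] + 1/10·h[1] + 1/5·h[2]
  h[1] = 1 + 3/10·h[0] + 2/5·h[1] + 1/5·h[2]
  h[2] = 1 + 1/5·h[0] + 1/5·h[1] + 1/5·h[2]
Solving the 3×3 linear system over states ≠ 3 gives exactly h = [175/72, 275/72, 45/16, 0] (h[3] = 0 is the target).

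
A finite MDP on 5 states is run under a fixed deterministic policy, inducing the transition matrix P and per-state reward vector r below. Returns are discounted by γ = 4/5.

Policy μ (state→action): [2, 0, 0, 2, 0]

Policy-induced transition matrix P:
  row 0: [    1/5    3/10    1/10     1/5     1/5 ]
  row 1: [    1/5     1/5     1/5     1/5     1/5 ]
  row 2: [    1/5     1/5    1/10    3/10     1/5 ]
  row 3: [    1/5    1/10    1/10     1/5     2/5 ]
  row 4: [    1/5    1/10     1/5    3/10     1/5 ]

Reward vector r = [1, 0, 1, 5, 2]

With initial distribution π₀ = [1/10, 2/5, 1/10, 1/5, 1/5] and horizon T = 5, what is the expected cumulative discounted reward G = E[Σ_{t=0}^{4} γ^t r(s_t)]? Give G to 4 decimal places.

t=0: π = [0.1000, 0.4000, 0.1000, 0.2000, 0.2000], E[r] = 1.6000, γ^t·E[r] = 1.600000, running G = 1.600000
t=1: π = [0.2000, 0.1700, 0.1600, 0.2300, 0.2400], E[r] = 1.9900, γ^t·E[r] = 1.592000, running G = 3.192000
t=2: π = [0.2000, 0.1730, 0.1410, 0.2400, 0.2460], E[r] = 2.0330, γ^t·E[r] = 1.301120, running G = 4.493120
t=3: π = [0.2000, 0.1714, 0.1419, 0.2387, 0.2480], E[r] = 2.0314, γ^t·E[r] = 1.040077, running G = 5.533197
t=4: π = [0.2000, 0.1713, 0.1419, 0.2390, 0.2477], E[r] = 2.0324, γ^t·E[r] = 0.832459, running G = 6.365656

G = 6.3657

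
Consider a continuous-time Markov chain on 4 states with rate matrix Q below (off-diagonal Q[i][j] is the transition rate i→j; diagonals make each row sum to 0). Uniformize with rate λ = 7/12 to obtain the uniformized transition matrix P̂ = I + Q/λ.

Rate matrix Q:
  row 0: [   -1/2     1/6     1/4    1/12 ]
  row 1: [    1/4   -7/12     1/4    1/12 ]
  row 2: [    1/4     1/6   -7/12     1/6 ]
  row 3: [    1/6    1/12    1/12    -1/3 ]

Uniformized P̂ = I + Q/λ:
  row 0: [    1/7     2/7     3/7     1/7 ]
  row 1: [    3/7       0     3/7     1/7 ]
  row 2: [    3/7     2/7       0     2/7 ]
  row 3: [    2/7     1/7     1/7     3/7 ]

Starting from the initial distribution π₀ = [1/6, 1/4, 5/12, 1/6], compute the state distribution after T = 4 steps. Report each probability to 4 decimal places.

t=0: π = [0.1667, 0.2500, 0.4167, 0.1667]
t=1: π = [0.3571, 0.1905, 0.2024, 0.2500]
t=2: π = [0.2908, 0.1956, 0.2704, 0.2432]
t=3: π = [0.3107, 0.1951, 0.2432, 0.2510]
t=4: π = [0.3039, 0.1941, 0.2526, 0.2493]

π = [0.3039, 0.1941, 0.2526, 0.2493]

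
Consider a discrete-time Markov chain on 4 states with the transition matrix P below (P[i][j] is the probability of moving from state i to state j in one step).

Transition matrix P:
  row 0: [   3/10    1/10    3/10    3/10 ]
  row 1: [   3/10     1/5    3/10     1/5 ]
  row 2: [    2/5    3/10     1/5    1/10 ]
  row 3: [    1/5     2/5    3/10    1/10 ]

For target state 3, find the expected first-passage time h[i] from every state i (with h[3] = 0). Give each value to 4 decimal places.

h = [4.3805, 4.8673, 5.2655, 0.0000]

First-step conditioning: h[3] = 0; for i ≠ 3, h[i] = 1 + Σ_k P[i][k]·h[k].
  h[0] = 1 + 3/10·h[0] + 1/10·h[1] + 3/10·h[2]
  h[1] = 1 + 3/10·h[0] + 1/5·h[1] + 3/10·h[2]
  h[2] = 1 + 2/5·h[0] + 3/10·h[1] + 1/5·h[2]
Solving the 3×3 linear system over states ≠ 3 gives exactly h = [495/113, 550/113, 595/113, 0] (h[3] = 0 is the target).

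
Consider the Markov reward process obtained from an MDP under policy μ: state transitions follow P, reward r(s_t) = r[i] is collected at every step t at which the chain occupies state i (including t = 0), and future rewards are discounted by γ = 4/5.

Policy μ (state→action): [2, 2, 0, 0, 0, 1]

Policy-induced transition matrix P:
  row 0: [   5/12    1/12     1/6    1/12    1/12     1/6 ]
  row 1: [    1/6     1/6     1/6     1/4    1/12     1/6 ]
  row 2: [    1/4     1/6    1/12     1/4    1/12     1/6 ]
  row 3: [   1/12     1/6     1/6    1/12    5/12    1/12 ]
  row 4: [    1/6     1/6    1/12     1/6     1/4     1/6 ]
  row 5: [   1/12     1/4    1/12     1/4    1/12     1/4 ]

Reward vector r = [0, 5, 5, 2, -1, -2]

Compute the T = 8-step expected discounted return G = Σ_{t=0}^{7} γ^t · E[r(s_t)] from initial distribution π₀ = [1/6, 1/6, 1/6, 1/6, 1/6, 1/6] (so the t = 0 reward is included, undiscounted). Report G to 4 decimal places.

t=0: π = [0.1667, 0.1667, 0.1667, 0.1667, 0.1667, 0.1667], E[r] = 1.5000, γ^t·E[r] = 1.500000, running G = 1.500000
t=1: π = [0.1944, 0.1667, 0.1250, 0.1806, 0.1667, 0.1667], E[r] = 1.3194, γ^t·E[r] = 1.055556, running G = 2.555556
t=2: π = [0.1968, 0.1644, 0.1285, 0.1736, 0.1713, 0.1655], E[r] = 1.3090, γ^t·E[r] = 0.837778, running G = 3.393333
t=3: π = [0.1983, 0.1641, 0.1279, 0.1740, 0.1698, 0.1660], E[r] = 1.3060, γ^t·E[r] = 0.668691, running G = 4.062025
t=4: π = [0.1986, 0.1640, 0.1280, 0.1738, 0.1696, 0.1660], E[r] = 1.3060, γ^t·E[r] = 0.534940, running G = 4.596965
t=5: π = [0.1987, 0.1640, 0.1280, 0.1738, 0.1695, 0.1660], E[r] = 1.3059, γ^t·E[r] = 0.427931, running G = 5.024895
t=6: π = [0.1987, 0.1639, 0.1280, 0.1738, 0.1695, 0.1660], E[r] = 1.3059, γ^t·E[r] = 0.342343, running G = 5.367238
t=7: π = [0.1987, 0.1639, 0.1280, 0.1738, 0.1695, 0.1660], E[r] = 1.3059, γ^t·E[r] = 0.273873, running G = 5.641112

G = 5.6411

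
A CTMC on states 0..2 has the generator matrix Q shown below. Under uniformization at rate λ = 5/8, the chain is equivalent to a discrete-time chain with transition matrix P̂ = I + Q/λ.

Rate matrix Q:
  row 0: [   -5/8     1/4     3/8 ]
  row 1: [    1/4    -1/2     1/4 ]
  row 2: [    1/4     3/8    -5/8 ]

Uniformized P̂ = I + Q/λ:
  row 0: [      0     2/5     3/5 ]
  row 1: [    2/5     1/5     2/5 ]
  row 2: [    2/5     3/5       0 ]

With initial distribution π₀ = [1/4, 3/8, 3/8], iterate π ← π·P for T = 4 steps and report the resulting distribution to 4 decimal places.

π = [0.2848, 0.3856, 0.3296]

t=0: π = [0.2500, 0.3750, 0.3750]
t=1: π = [0.3000, 0.4000, 0.3000]
t=2: π = [0.2800, 0.3800, 0.3400]
t=3: π = [0.2880, 0.3920, 0.3200]
t=4: π = [0.2848, 0.3856, 0.3296]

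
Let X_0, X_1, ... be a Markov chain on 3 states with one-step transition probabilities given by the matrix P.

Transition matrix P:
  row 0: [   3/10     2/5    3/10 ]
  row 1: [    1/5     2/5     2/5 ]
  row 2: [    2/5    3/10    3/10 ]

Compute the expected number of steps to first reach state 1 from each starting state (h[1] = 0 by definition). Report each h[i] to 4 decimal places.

First-step conditioning: h[1] = 0; for i ≠ 1, h[i] = 1 + Σ_k P[i][k]·h[k].
  h[0] = 1 + 3/10·h[0] + 3/10·h[2]
  h[2] = 1 + 2/5·h[0] + 3/10·h[2]
Solving the 2×2 linear system over states ≠ 1 gives exactly h = [100/37, 0, 110/37] (h[1] = 0 is the target).

h = [2.7027, 0.0000, 2.9730]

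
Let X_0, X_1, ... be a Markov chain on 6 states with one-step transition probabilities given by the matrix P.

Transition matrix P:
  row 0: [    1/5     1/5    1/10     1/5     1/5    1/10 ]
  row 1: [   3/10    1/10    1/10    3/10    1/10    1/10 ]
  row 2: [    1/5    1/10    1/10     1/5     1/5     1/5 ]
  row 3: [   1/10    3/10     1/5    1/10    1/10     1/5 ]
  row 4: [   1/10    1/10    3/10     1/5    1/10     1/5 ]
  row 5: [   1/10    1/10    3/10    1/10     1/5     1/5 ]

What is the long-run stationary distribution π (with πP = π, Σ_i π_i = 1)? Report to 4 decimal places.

π = [0.1652, 0.1526, 0.1820, 0.1804, 0.1515, 0.1682]

Balance equations π_j = Σ_i π_i·P[i][j]:
  π_0 = 1/5·π_0 + 3/10·π_1 + 1/5·π_2 + 1/10·π_3 + 1/10·π_4 + 1/10·π_5
  π_1 = 1/5·π_0 + 1/10·π_1 + 1/10·π_2 + 3/10·π_3 + 1/10·π_4 + 1/10·π_5
  π_2 = 1/10·π_0 + 1/10·π_1 + 1/10·π_2 + 1/5·π_3 + 3/10·π_4 + 3/10·π_5
  π_3 = 1/5·π_0 + 3/10·π_1 + 1/5·π_2 + 1/10·π_3 + 1/5·π_4 + 1/10·π_5
  π_4 = 1/5·π_0 + 1/10·π_1 + 1/5·π_2 + 1/10·π_3 + 1/10·π_4 + 1/5·π_5
  normalize: π_0 + π_1 + π_2 + π_3 + π_4 + π_5 = 1
Solving the linear system gives exactly π = [19191/116137, 17723/116137, 21136/116137, 2993/16591, 17600/116137, 19536/116137].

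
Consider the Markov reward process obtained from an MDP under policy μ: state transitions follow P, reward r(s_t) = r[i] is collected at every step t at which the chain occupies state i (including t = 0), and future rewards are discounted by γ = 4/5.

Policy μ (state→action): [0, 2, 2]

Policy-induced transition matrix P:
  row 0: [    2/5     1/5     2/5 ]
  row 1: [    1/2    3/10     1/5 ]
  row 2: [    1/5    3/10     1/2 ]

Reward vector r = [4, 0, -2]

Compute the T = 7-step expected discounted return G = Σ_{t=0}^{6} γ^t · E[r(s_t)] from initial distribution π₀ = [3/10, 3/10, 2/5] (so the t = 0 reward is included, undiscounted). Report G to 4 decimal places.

G = 2.2667

t=0: π = [0.3000, 0.3000, 0.4000], E[r] = 0.4000, γ^t·E[r] = 0.400000, running G = 0.400000
t=1: π = [0.3500, 0.2700, 0.3800], E[r] = 0.6400, γ^t·E[r] = 0.512000, running G = 0.912000
t=2: π = [0.3510, 0.2650, 0.3840], E[r] = 0.6360, γ^t·E[r] = 0.407040, running G = 1.319040
t=3: π = [0.3497, 0.2649, 0.3854], E[r] = 0.6280, γ^t·E[r] = 0.321536, running G = 1.640576
t=4: π = [0.3494, 0.2650, 0.3856], E[r] = 0.6265, γ^t·E[r] = 0.256623, running G = 1.897199
t=5: π = [0.3494, 0.2651, 0.3856], E[r] = 0.6265, γ^t·E[r] = 0.205280, running G = 2.102478
t=6: π = [0.3494, 0.2651, 0.3855], E[r] = 0.6265, γ^t·E[r] = 0.164232, running G = 2.266711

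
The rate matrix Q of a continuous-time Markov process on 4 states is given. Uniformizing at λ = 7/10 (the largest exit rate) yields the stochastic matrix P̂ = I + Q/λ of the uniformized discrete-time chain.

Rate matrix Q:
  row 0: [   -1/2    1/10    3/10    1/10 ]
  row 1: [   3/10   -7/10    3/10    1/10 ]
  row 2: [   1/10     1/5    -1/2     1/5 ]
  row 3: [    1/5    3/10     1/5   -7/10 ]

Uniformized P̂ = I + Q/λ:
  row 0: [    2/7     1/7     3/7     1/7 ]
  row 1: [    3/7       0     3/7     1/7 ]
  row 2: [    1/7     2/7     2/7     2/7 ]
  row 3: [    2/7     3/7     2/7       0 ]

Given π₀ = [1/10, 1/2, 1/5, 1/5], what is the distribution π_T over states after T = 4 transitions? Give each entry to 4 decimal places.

t=0: π = [0.1000, 0.5000, 0.2000, 0.2000]
t=1: π = [0.3286, 0.1571, 0.3714, 0.1429]
t=2: π = [0.2551, 0.2143, 0.3551, 0.1755]
t=3: π = [0.2656, 0.2131, 0.3528, 0.1685]
t=4: π = [0.2658, 0.2110, 0.3541, 0.1692]

π = [0.2658, 0.2110, 0.3541, 0.1692]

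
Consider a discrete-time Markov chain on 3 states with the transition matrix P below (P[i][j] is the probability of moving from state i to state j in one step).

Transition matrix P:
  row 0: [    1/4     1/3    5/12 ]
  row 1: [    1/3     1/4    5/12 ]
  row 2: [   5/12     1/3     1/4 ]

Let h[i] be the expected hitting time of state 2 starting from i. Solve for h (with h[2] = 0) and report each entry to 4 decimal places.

h = [2.4000, 2.4000, 0.0000]

First-step conditioning: h[2] = 0; for i ≠ 2, h[i] = 1 + Σ_k P[i][k]·h[k].
  h[0] = 1 + 1/4·h[0] + 1/3·h[1]
  h[1] = 1 + 1/3·h[0] + 1/4·h[1]
Solving the 2×2 linear system over states ≠ 2 gives exactly h = [12/5, 12/5, 0] (h[2] = 0 is the target).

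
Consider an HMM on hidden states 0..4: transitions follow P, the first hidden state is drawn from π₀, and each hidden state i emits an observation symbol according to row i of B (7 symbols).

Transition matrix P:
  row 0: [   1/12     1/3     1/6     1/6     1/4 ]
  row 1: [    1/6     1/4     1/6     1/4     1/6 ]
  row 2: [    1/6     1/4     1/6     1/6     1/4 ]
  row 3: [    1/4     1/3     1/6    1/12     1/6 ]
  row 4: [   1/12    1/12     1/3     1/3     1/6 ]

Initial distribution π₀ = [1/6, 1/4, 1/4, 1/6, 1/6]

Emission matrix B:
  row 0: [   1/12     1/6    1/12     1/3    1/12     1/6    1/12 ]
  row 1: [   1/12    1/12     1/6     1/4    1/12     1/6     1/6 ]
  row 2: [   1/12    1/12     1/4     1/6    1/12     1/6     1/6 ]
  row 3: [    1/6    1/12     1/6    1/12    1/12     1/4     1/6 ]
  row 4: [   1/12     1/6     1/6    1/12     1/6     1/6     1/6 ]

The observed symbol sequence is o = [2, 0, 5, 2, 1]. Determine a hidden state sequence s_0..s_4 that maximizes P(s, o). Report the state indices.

path = [2, 4, 3, 2, 4]

t=0: δ = [1.389e-02, 4.167e-02, 6.250e-02, 2.778e-02, 2.778e-02]  (obs o_0=2)
t=1: δ = [8.681e-04, 1.302e-03, 8.681e-04, 1.736e-03, 1.302e-03]  ψ = [2, 2, 2, 1, 2]  (obs o_1=0)
t=2: δ = [7.234e-05, 9.645e-05, 7.234e-05, 1.085e-04, 4.823e-05]  ψ = [3, 3, 4, 4, 3]  (obs o_2=5)
t=3: δ = [2.261e-06, 6.028e-06, 4.521e-06, 4.019e-06, 3.014e-06]  ψ = [3, 3, 3, 1, 0]  (obs o_3=2)
t=4: δ = [1.674e-07, 1.256e-07, 8.372e-08, 1.256e-07, 1.884e-07]  ψ = [1, 1, 1, 1, 2]  (obs o_4=1)
backtrack: best end state = 4; path = [2, 4, 3, 2, 4]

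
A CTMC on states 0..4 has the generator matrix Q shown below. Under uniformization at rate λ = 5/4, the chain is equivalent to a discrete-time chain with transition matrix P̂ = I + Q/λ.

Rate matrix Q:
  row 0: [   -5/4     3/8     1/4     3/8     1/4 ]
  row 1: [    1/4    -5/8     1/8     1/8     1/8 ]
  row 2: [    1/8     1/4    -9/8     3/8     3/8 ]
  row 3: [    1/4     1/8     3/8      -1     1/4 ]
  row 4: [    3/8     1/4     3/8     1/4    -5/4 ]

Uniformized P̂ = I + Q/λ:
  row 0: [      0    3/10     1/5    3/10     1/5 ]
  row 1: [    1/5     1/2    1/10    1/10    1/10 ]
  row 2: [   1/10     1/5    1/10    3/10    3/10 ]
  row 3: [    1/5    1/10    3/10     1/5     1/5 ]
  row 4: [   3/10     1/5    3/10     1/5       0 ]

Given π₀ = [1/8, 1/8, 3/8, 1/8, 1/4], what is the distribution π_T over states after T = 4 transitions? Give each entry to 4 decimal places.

t=0: π = [0.1250, 0.1250, 0.3750, 0.1250, 0.2500]
t=1: π = [0.1625, 0.2375, 0.1875, 0.2375, 0.1750]
t=2: π = [0.1663, 0.2638, 0.1988, 0.2113, 0.1600]
t=3: π = [0.1629, 0.2746, 0.1909, 0.2101, 0.1615]
t=4: π = [0.1645, 0.2777, 0.1906, 0.2079, 0.1593]

π = [0.1645, 0.2777, 0.1906, 0.2079, 0.1593]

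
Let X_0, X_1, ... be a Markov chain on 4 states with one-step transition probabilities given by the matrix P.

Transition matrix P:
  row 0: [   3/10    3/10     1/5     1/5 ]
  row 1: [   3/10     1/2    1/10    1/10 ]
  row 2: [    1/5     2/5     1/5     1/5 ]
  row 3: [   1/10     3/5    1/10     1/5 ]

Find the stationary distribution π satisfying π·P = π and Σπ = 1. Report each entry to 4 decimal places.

π = [0.2551, 0.4505, 0.1395, 0.1549]

Balance equations π_j = Σ_i π_i·P[i][j]:
  π_0 = 3/10·π_0 + 3/10·π_1 + 1/5·π_2 + 1/10·π_3
  π_1 = 3/10·π_0 + 1/2·π_1 + 2/5·π_2 + 3/5·π_3
  π_2 = 1/5·π_0 + 1/10·π_1 + 1/5·π_2 + 1/10·π_3
  normalize: π_0 + π_1 + π_2 + π_3 = 1
Solving the linear system gives exactly π = [214/839, 378/839, 117/839, 130/839].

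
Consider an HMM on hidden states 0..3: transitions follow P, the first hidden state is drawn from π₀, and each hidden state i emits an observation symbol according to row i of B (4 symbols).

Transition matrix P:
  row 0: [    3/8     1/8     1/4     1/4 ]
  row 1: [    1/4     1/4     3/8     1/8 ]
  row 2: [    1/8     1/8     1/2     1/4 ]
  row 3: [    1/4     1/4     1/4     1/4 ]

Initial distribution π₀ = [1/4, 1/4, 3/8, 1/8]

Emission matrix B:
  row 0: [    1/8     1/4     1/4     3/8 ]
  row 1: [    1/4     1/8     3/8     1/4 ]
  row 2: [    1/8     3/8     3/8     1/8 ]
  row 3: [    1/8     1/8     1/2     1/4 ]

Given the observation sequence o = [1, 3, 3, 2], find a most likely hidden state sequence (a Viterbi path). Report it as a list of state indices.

t=0: δ = [6.250e-02, 3.125e-02, 1.406e-01, 1.562e-02]  (obs o_0=1)
t=1: δ = [8.789e-03, 4.395e-03, 8.789e-03, 8.789e-03]  ψ = [0, 2, 2, 2]  (obs o_1=3)
t=2: δ = [1.236e-03, 5.493e-04, 5.493e-04, 5.493e-04]  ψ = [0, 3, 2, 0]  (obs o_2=3)
t=3: δ = [1.159e-04, 5.794e-05, 1.159e-04, 1.545e-04]  ψ = [0, 0, 0, 0]  (obs o_3=2)
backtrack: best end state = 3; path = [0, 0, 0, 3]

path = [0, 0, 0, 3]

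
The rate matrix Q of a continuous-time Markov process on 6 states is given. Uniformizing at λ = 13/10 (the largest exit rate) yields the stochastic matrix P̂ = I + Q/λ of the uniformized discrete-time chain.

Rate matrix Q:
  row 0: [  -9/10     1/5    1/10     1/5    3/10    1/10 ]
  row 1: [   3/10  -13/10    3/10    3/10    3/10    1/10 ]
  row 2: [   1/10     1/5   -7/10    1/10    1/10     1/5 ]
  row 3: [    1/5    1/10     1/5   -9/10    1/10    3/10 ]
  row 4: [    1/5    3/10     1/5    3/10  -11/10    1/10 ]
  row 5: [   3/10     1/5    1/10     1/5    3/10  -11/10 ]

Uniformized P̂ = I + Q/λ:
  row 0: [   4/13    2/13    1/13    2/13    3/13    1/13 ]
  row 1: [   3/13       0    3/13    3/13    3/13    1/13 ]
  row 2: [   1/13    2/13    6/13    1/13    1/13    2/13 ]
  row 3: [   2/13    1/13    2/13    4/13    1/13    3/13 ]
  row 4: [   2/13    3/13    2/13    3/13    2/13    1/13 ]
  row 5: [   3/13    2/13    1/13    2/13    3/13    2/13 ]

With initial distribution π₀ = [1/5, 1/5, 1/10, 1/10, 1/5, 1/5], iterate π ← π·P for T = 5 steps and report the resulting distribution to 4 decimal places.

π = [0.1876, 0.1312, 0.2010, 0.1900, 0.1585, 0.1318]

t=0: π = [0.2000, 0.2000, 0.1000, 0.1000, 0.2000, 0.2000]
t=1: π = [0.2077, 0.1308, 0.1692, 0.1923, 0.1846, 0.1154]
t=2: π = [0.1917, 0.1331, 0.1911, 0.1947, 0.1609, 0.1284]
t=3: π = [0.1888, 0.1308, 0.1983, 0.1917, 0.1590, 0.1315]
t=4: π = [0.1878, 0.1312, 0.2003, 0.1904, 0.1585, 0.1318]
t=5: π = [0.1876, 0.1312, 0.2010, 0.1900, 0.1585, 0.1318]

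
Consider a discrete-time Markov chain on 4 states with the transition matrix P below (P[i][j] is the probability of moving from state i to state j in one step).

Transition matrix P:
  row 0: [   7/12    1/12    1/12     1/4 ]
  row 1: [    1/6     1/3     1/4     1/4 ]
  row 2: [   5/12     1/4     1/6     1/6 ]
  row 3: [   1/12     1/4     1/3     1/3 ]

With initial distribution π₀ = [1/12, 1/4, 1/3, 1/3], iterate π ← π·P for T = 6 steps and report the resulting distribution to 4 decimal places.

π = [0.3344, 0.2120, 0.1990, 0.2546]

t=0: π = [0.0833, 0.2500, 0.3333, 0.3333]
t=1: π = [0.2569, 0.2569, 0.2361, 0.2500]
t=2: π = [0.3119, 0.2286, 0.2083, 0.2512]
t=3: π = [0.3278, 0.2171, 0.2016, 0.2536]
t=4: π = [0.3325, 0.2135, 0.1997, 0.2543]
t=5: π = [0.3339, 0.2124, 0.1991, 0.2546]
t=6: π = [0.3344, 0.2120, 0.1990, 0.2546]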